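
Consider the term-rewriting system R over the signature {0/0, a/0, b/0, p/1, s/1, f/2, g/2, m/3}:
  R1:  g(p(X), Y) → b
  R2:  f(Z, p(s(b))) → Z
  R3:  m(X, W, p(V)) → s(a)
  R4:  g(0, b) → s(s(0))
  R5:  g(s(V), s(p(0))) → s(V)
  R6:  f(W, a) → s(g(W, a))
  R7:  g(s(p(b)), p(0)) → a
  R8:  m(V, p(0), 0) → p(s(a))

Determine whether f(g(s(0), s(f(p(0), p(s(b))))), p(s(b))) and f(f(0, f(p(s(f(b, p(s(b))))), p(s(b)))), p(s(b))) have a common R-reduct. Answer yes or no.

no — NF(t₁) = s(0), NF(t₂) = 0

Reduce t₁ = f(g(s(0), s(f(p(0), p(s(b))))), p(s(b))):
1. f(g(s(0), s(f(p(0), p(s(b))))), p(s(b)))  →  g(s(0), s(f(p(0), p(s(b)))))   [R2 at ε]
2. g(s(0), s(f(p(0), p(s(b)))))  →  g(s(0), s(p(0)))   [R2 at 2.1]
3. g(s(0), s(p(0)))  →  s(0)   [R5 at ε]

Reduce t₂ = f(f(0, f(p(s(f(b, p(s(b))))), p(s(b)))), p(s(b))):
1. f(f(0, f(p(s(f(b, p(s(b))))), p(s(b)))), p(s(b)))  →  f(0, f(p(s(f(b, p(s(b))))), p(s(b))))   [R2 at ε]
2. f(0, f(p(s(f(b, p(s(b))))), p(s(b))))  →  f(0, p(s(f(b, p(s(b))))))   [R2 at 2]
3. f(0, p(s(f(b, p(s(b))))))  →  f(0, p(s(b)))   [R2 at 2.1.1]
4. f(0, p(s(b)))  →  0   [R2 at ε]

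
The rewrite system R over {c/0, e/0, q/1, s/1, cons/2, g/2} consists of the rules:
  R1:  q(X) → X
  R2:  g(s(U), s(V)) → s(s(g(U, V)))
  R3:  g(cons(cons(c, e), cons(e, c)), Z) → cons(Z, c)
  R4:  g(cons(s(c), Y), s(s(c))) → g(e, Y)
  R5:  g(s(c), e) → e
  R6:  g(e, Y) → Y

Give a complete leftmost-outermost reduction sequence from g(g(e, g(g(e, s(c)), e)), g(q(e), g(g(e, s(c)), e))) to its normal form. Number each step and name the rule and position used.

e

1. g(g(e, g(g(e, s(c)), e)), g(q(e), g(g(e, s(c)), e)))  →  g(g(g(e, s(c)), e), g(q(e), g(g(e, s(c)), e)))   [R6 at 1]
2. g(g(g(e, s(c)), e), g(q(e), g(g(e, s(c)), e)))  →  g(g(s(c), e), g(q(e), g(g(e, s(c)), e)))   [R6 at 1.1]
3. g(g(s(c), e), g(q(e), g(g(e, s(c)), e)))  →  g(e, g(q(e), g(g(e, s(c)), e)))   [R5 at 1]
4. g(e, g(q(e), g(g(e, s(c)), e)))  →  g(q(e), g(g(e, s(c)), e))   [R6 at ε]
5. g(q(e), g(g(e, s(c)), e))  →  g(e, g(g(e, s(c)), e))   [R1 at 1]
6. g(e, g(g(e, s(c)), e))  →  g(g(e, s(c)), e)   [R6 at ε]
7. g(g(e, s(c)), e)  →  g(s(c), e)   [R6 at 1]
8. g(s(c), e)  →  e   [R5 at ε]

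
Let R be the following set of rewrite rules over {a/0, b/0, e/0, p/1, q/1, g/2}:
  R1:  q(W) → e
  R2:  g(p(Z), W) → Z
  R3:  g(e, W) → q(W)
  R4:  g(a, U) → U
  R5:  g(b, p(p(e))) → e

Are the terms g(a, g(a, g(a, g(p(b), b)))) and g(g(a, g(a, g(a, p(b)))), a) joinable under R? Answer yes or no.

yes — NF(t₁) = b, NF(t₂) = b

Reduce t₁ = g(a, g(a, g(a, g(p(b), b)))):
1. g(a, g(a, g(a, g(p(b), b))))  →  g(a, g(a, g(p(b), b)))   [R4 at ε]
2. g(a, g(a, g(p(b), b)))  →  g(a, g(p(b), b))   [R4 at ε]
3. g(a, g(p(b), b))  →  g(p(b), b)   [R4 at ε]
4. g(p(b), b)  →  b   [R2 at ε]

Reduce t₂ = g(g(a, g(a, g(a, p(b)))), a):
1. g(g(a, g(a, g(a, p(b)))), a)  →  g(g(a, g(a, p(b))), a)   [R4 at 1]
2. g(g(a, g(a, p(b))), a)  →  g(g(a, p(b)), a)   [R4 at 1]
3. g(g(a, p(b)), a)  →  g(p(b), a)   [R4 at 1]
4. g(p(b), a)  →  b   [R2 at ε]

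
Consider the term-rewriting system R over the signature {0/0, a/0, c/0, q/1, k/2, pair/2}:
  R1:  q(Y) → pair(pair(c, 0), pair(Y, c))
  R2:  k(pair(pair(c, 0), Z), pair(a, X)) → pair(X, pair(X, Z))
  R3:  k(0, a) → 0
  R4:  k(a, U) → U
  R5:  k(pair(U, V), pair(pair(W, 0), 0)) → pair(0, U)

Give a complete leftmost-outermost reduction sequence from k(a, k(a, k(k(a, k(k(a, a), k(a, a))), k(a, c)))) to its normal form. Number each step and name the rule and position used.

c

1. k(a, k(a, k(k(a, k(k(a, a), k(a, a))), k(a, c))))  →  k(a, k(k(a, k(k(a, a), k(a, a))), k(a, c)))   [R4 at ε]
2. k(a, k(k(a, k(k(a, a), k(a, a))), k(a, c)))  →  k(k(a, k(k(a, a), k(a, a))), k(a, c))   [R4 at ε]
3. k(k(a, k(k(a, a), k(a, a))), k(a, c))  →  k(k(k(a, a), k(a, a)), k(a, c))   [R4 at 1]
4. k(k(k(a, a), k(a, a)), k(a, c))  →  k(k(a, k(a, a)), k(a, c))   [R4 at 1.1]
5. k(k(a, k(a, a)), k(a, c))  →  k(k(a, a), k(a, c))   [R4 at 1]
6. k(k(a, a), k(a, c))  →  k(a, k(a, c))   [R4 at 1]
7. k(a, k(a, c))  →  k(a, c)   [R4 at ε]
8. k(a, c)  →  c   [R4 at ε]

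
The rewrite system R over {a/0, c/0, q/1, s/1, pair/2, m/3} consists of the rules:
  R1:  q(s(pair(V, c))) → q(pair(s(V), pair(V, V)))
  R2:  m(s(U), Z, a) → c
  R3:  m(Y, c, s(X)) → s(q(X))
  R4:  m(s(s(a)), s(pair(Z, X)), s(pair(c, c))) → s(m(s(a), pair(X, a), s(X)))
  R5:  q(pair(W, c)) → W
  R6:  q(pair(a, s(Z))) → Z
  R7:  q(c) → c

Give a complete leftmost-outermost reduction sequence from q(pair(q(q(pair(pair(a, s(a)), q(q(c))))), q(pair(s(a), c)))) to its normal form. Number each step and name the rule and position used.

1. q(pair(q(q(pair(pair(a, s(a)), q(q(c))))), q(pair(s(a), c))))  →  q(pair(q(q(pair(pair(a, s(a)), q(c)))), q(pair(s(a), c))))   [R7 at 1.1.1.1.2.1]
2. q(pair(q(q(pair(pair(a, s(a)), q(c)))), q(pair(s(a), c))))  →  q(pair(q(q(pair(pair(a, s(a)), c))), q(pair(s(a), c))))   [R7 at 1.1.1.1.2]
3. q(pair(q(q(pair(pair(a, s(a)), c))), q(pair(s(a), c))))  →  q(pair(q(pair(a, s(a))), q(pair(s(a), c))))   [R5 at 1.1.1]
4. q(pair(q(pair(a, s(a))), q(pair(s(a), c))))  →  q(pair(a, q(pair(s(a), c))))   [R6 at 1.1]
5. q(pair(a, q(pair(s(a), c))))  →  q(pair(a, s(a)))   [R5 at 1.2]
6. q(pair(a, s(a)))  →  a   [R6 at ε]

a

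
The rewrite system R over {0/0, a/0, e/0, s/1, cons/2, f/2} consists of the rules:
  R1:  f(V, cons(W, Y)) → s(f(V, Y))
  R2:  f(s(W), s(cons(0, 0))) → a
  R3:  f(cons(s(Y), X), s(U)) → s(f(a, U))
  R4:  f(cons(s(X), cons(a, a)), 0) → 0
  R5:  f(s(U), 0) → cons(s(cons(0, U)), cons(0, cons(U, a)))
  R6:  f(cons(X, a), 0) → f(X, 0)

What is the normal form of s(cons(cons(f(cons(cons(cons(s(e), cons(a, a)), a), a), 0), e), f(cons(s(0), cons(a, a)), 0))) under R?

s(cons(cons(0, e), 0))

1. s(cons(cons(f(cons(cons(cons(s(e), cons(a, a)), a), a), 0), e), f(cons(s(0), cons(a, a)), 0)))  →  s(cons(cons(f(cons(cons(s(e), cons(a, a)), a), 0), e), f(cons(s(0), cons(a, a)), 0)))   [R6 at 1.1.1]
2. s(cons(cons(f(cons(cons(s(e), cons(a, a)), a), 0), e), f(cons(s(0), cons(a, a)), 0)))  →  s(cons(cons(f(cons(s(e), cons(a, a)), 0), e), f(cons(s(0), cons(a, a)), 0)))   [R6 at 1.1.1]
3. s(cons(cons(f(cons(s(e), cons(a, a)), 0), e), f(cons(s(0), cons(a, a)), 0)))  →  s(cons(cons(0, e), f(cons(s(0), cons(a, a)), 0)))   [R4 at 1.1.1]
4. s(cons(cons(0, e), f(cons(s(0), cons(a, a)), 0)))  →  s(cons(cons(0, e), 0))   [R4 at 1.2]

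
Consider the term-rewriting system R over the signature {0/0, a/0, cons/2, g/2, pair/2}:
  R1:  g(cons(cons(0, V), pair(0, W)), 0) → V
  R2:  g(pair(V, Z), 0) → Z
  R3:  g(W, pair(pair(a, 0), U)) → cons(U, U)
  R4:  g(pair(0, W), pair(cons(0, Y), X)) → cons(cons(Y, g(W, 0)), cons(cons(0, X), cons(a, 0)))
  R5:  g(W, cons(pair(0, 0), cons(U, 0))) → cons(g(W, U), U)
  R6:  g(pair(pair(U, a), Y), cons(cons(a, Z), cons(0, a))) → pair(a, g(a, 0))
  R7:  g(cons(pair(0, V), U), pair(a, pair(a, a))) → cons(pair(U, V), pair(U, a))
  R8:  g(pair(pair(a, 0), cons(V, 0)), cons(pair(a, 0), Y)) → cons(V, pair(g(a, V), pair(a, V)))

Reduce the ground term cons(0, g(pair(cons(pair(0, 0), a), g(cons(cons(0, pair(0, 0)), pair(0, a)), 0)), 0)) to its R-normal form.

1. cons(0, g(pair(cons(pair(0, 0), a), g(cons(cons(0, pair(0, 0)), pair(0, a)), 0)), 0))  →  cons(0, g(cons(cons(0, pair(0, 0)), pair(0, a)), 0))   [R2 at 2]
2. cons(0, g(cons(cons(0, pair(0, 0)), pair(0, a)), 0))  →  cons(0, pair(0, 0))   [R1 at 2]

cons(0, pair(0, 0))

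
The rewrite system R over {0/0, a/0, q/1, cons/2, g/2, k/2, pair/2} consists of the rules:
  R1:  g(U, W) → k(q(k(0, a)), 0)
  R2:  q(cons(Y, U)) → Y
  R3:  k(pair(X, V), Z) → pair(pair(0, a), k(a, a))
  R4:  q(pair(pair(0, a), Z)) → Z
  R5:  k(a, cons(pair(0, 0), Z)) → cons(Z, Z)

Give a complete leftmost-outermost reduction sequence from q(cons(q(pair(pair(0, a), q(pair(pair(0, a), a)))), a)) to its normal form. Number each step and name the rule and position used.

a

1. q(cons(q(pair(pair(0, a), q(pair(pair(0, a), a)))), a))  →  q(pair(pair(0, a), q(pair(pair(0, a), a))))   [R2 at ε]
2. q(pair(pair(0, a), q(pair(pair(0, a), a))))  →  q(pair(pair(0, a), a))   [R4 at ε]
3. q(pair(pair(0, a), a))  →  a   [R4 at ε]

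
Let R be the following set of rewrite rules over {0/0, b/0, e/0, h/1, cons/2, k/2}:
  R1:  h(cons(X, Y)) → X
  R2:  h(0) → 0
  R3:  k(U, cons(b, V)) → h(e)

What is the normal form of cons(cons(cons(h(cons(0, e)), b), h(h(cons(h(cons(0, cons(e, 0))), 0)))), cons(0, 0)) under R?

cons(cons(cons(0, b), 0), cons(0, 0))

1. cons(cons(cons(h(cons(0, e)), b), h(h(cons(h(cons(0, cons(e, 0))), 0)))), cons(0, 0))  →  cons(cons(cons(0, b), h(h(cons(h(cons(0, cons(e, 0))), 0)))), cons(0, 0))   [R1 at 1.1.1]
2. cons(cons(cons(0, b), h(h(cons(h(cons(0, cons(e, 0))), 0)))), cons(0, 0))  →  cons(cons(cons(0, b), h(h(cons(0, cons(e, 0))))), cons(0, 0))   [R1 at 1.2.1]
3. cons(cons(cons(0, b), h(h(cons(0, cons(e, 0))))), cons(0, 0))  →  cons(cons(cons(0, b), h(0)), cons(0, 0))   [R1 at 1.2.1]
4. cons(cons(cons(0, b), h(0)), cons(0, 0))  →  cons(cons(cons(0, b), 0), cons(0, 0))   [R2 at 1.2]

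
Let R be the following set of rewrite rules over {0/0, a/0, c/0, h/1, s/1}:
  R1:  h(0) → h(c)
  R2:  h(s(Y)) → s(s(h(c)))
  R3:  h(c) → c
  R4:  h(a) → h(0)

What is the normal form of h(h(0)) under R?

1. h(h(0))  →  h(h(c))   [R1 at 1]
2. h(h(c))  →  h(c)   [R3 at 1]
3. h(c)  →  c   [R3 at ε]

c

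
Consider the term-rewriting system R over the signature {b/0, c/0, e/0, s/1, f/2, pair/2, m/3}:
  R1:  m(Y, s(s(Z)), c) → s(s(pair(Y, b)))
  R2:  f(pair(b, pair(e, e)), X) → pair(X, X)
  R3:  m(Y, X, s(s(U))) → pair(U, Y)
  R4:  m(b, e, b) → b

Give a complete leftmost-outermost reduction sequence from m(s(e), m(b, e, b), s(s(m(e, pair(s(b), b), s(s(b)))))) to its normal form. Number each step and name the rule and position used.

1. m(s(e), m(b, e, b), s(s(m(e, pair(s(b), b), s(s(b))))))  →  pair(m(e, pair(s(b), b), s(s(b))), s(e))   [R3 at ε]
2. pair(m(e, pair(s(b), b), s(s(b))), s(e))  →  pair(pair(b, e), s(e))   [R3 at 1]

pair(pair(b, e), s(e))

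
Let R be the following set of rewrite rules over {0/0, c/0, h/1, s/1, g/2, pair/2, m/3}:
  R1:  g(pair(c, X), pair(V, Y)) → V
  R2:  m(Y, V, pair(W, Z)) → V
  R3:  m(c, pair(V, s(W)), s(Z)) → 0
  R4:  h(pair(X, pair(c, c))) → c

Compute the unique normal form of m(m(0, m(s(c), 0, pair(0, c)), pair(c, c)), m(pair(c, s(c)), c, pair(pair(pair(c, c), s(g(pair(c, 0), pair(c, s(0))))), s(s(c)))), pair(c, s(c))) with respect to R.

1. m(m(0, m(s(c), 0, pair(0, c)), pair(c, c)), m(pair(c, s(c)), c, pair(pair(pair(c, c), s(g(pair(c, 0), pair(c, s(0))))), s(s(c)))), pair(c, s(c)))  →  m(pair(c, s(c)), c, pair(pair(pair(c, c), s(g(pair(c, 0), pair(c, s(0))))), s(s(c))))   [R2 at ε]
2. m(pair(c, s(c)), c, pair(pair(pair(c, c), s(g(pair(c, 0), pair(c, s(0))))), s(s(c))))  →  c   [R2 at ε]

c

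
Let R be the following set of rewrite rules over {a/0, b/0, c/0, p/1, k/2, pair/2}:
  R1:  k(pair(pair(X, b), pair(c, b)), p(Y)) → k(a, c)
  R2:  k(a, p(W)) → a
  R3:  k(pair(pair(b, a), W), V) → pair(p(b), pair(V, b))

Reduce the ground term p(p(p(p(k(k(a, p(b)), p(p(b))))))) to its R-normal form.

p(p(p(p(a))))

1. p(p(p(p(k(k(a, p(b)), p(p(b)))))))  →  p(p(p(p(k(a, p(p(b)))))))   [R2 at 1.1.1.1.1]
2. p(p(p(p(k(a, p(p(b)))))))  →  p(p(p(p(a))))   [R2 at 1.1.1.1]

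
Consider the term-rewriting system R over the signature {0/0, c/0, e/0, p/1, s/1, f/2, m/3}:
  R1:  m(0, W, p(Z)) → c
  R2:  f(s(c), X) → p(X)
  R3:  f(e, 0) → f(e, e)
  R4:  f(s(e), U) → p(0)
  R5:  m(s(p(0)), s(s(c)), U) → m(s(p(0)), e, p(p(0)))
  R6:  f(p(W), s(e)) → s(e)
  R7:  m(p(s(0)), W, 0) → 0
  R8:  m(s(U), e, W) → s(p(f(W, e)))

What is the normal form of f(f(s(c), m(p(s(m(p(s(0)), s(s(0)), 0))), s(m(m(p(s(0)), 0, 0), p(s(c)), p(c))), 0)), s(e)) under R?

1. f(f(s(c), m(p(s(m(p(s(0)), s(s(0)), 0))), s(m(m(p(s(0)), 0, 0), p(s(c)), p(c))), 0)), s(e))  →  f(p(m(p(s(m(p(s(0)), s(s(0)), 0))), s(m(m(p(s(0)), 0, 0), p(s(c)), p(c))), 0)), s(e))   [R2 at 1]
2. f(p(m(p(s(m(p(s(0)), s(s(0)), 0))), s(m(m(p(s(0)), 0, 0), p(s(c)), p(c))), 0)), s(e))  →  s(e)   [R6 at ε]

s(e)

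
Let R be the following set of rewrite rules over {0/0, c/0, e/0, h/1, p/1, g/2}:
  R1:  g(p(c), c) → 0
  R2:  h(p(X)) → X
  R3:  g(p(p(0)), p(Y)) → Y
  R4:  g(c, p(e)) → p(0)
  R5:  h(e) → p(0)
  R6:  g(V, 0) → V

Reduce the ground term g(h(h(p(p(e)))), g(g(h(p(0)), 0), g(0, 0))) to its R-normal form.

1. g(h(h(p(p(e)))), g(g(h(p(0)), 0), g(0, 0)))  →  g(h(p(e)), g(g(h(p(0)), 0), g(0, 0)))   [R2 at 1.1]
2. g(h(p(e)), g(g(h(p(0)), 0), g(0, 0)))  →  g(e, g(g(h(p(0)), 0), g(0, 0)))   [R2 at 1]
3. g(e, g(g(h(p(0)), 0), g(0, 0)))  →  g(e, g(h(p(0)), g(0, 0)))   [R6 at 2.1]
4. g(e, g(h(p(0)), g(0, 0)))  →  g(e, g(0, g(0, 0)))   [R2 at 2.1]
5. g(e, g(0, g(0, 0)))  →  g(e, g(0, 0))   [R6 at 2.2]
6. g(e, g(0, 0))  →  g(e, 0)   [R6 at 2]
7. g(e, 0)  →  e   [R6 at ε]

e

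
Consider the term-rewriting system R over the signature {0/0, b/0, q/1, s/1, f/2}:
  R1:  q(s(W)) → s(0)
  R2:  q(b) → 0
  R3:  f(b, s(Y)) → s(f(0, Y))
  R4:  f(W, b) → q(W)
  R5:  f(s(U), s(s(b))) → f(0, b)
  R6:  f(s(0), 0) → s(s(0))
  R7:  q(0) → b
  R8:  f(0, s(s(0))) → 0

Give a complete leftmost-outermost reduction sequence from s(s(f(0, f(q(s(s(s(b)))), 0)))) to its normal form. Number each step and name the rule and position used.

1. s(s(f(0, f(q(s(s(s(b)))), 0))))  →  s(s(f(0, f(s(0), 0))))   [R1 at 1.1.2.1]
2. s(s(f(0, f(s(0), 0))))  →  s(s(f(0, s(s(0)))))   [R6 at 1.1.2]
3. s(s(f(0, s(s(0)))))  →  s(s(0))   [R8 at 1.1]

s(s(0))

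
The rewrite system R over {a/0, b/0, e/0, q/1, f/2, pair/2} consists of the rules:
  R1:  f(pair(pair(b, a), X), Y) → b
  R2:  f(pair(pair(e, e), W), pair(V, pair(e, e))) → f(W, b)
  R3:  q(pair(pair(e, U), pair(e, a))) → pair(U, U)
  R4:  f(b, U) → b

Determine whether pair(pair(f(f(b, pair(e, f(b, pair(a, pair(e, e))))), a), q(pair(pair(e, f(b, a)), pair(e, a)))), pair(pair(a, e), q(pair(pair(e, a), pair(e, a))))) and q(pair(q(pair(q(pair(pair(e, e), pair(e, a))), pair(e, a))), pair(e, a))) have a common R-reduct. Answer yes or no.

Reduce t₁ = pair(pair(f(f(b, pair(e, f(b, pair(a, pair(e, e))))), a), q(pair(pair(e, f(b, a)), pair(e, a)))), pair(pair(a, e), q(pair(pair(e, a), pair(e, a))))):
1. pair(pair(f(f(b, pair(e, f(b, pair(a, pair(e, e))))), a), q(pair(pair(e, f(b, a)), pair(e, a)))), pair(pair(a, e), q(pair(pair(e, a), pair(e, a)))))  →  pair(pair(f(b, a), q(pair(pair(e, f(b, a)), pair(e, a)))), pair(pair(a, e), q(pair(pair(e, a), pair(e, a)))))   [R4 at 1.1.1]
2. pair(pair(f(b, a), q(pair(pair(e, f(b, a)), pair(e, a)))), pair(pair(a, e), q(pair(pair(e, a), pair(e, a)))))  →  pair(pair(b, q(pair(pair(e, f(b, a)), pair(e, a)))), pair(pair(a, e), q(pair(pair(e, a), pair(e, a)))))   [R4 at 1.1]
3. pair(pair(b, q(pair(pair(e, f(b, a)), pair(e, a)))), pair(pair(a, e), q(pair(pair(e, a), pair(e, a)))))  →  pair(pair(b, pair(f(b, a), f(b, a))), pair(pair(a, e), q(pair(pair(e, a), pair(e, a)))))   [R3 at 1.2]
4. pair(pair(b, pair(f(b, a), f(b, a))), pair(pair(a, e), q(pair(pair(e, a), pair(e, a)))))  →  pair(pair(b, pair(b, f(b, a))), pair(pair(a, e), q(pair(pair(e, a), pair(e, a)))))   [R4 at 1.2.1]
5. pair(pair(b, pair(b, f(b, a))), pair(pair(a, e), q(pair(pair(e, a), pair(e, a)))))  →  pair(pair(b, pair(b, b)), pair(pair(a, e), q(pair(pair(e, a), pair(e, a)))))   [R4 at 1.2.2]
6. pair(pair(b, pair(b, b)), pair(pair(a, e), q(pair(pair(e, a), pair(e, a)))))  →  pair(pair(b, pair(b, b)), pair(pair(a, e), pair(a, a)))   [R3 at 2.2]

Reduce t₂ = q(pair(q(pair(q(pair(pair(e, e), pair(e, a))), pair(e, a))), pair(e, a))):
1. q(pair(q(pair(q(pair(pair(e, e), pair(e, a))), pair(e, a))), pair(e, a)))  →  q(pair(q(pair(pair(e, e), pair(e, a))), pair(e, a)))   [R3 at 1.1.1.1]
2. q(pair(q(pair(pair(e, e), pair(e, a))), pair(e, a)))  →  q(pair(pair(e, e), pair(e, a)))   [R3 at 1.1]
3. q(pair(pair(e, e), pair(e, a)))  →  pair(e, e)   [R3 at ε]

no — NF(t₁) = pair(pair(b, pair(b, b)), pair(pair(a, e), pair(a, a))), NF(t₂) = pair(e, e)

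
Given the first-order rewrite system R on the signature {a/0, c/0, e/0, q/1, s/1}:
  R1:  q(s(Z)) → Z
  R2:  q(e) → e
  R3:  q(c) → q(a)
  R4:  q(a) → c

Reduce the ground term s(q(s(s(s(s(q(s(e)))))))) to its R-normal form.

1. s(q(s(s(s(s(q(s(e))))))))  →  s(s(s(s(q(s(e))))))   [R1 at 1]
2. s(s(s(s(q(s(e))))))  →  s(s(s(s(e))))   [R1 at 1.1.1.1]

s(s(s(s(e))))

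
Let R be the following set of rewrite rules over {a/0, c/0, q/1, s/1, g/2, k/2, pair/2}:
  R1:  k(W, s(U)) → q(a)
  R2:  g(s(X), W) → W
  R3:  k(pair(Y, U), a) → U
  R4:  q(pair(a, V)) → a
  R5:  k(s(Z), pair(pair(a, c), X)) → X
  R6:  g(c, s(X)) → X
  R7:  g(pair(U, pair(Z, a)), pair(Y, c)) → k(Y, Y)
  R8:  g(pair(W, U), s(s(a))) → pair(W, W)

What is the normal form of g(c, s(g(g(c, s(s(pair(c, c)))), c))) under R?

c

1. g(c, s(g(g(c, s(s(pair(c, c)))), c)))  →  g(g(c, s(s(pair(c, c)))), c)   [R6 at ε]
2. g(g(c, s(s(pair(c, c)))), c)  →  g(s(pair(c, c)), c)   [R6 at 1]
3. g(s(pair(c, c)), c)  →  c   [R2 at ε]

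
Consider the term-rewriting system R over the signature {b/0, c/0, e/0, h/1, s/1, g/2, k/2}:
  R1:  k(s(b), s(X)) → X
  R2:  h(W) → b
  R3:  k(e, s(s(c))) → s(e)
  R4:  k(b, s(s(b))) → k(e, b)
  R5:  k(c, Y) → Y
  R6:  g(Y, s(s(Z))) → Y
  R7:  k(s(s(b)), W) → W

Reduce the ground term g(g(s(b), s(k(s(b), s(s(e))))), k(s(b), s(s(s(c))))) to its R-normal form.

s(b)

1. g(g(s(b), s(k(s(b), s(s(e))))), k(s(b), s(s(s(c)))))  →  g(g(s(b), s(s(e))), k(s(b), s(s(s(c)))))   [R1 at 1.2.1]
2. g(g(s(b), s(s(e))), k(s(b), s(s(s(c)))))  →  g(s(b), k(s(b), s(s(s(c)))))   [R6 at 1]
3. g(s(b), k(s(b), s(s(s(c)))))  →  g(s(b), s(s(c)))   [R1 at 2]
4. g(s(b), s(s(c)))  →  s(b)   [R6 at ε]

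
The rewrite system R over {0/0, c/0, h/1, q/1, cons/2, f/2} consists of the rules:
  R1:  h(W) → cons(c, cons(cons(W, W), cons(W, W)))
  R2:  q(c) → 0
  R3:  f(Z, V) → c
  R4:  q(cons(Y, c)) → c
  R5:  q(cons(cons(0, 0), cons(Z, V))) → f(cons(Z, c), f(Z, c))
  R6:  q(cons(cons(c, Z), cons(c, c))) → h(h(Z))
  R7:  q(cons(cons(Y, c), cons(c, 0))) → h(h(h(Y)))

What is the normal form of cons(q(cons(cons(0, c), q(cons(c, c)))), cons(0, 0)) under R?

cons(c, cons(0, 0))

1. cons(q(cons(cons(0, c), q(cons(c, c)))), cons(0, 0))  →  cons(q(cons(cons(0, c), c)), cons(0, 0))   [R4 at 1.1.2]
2. cons(q(cons(cons(0, c), c)), cons(0, 0))  →  cons(c, cons(0, 0))   [R4 at 1]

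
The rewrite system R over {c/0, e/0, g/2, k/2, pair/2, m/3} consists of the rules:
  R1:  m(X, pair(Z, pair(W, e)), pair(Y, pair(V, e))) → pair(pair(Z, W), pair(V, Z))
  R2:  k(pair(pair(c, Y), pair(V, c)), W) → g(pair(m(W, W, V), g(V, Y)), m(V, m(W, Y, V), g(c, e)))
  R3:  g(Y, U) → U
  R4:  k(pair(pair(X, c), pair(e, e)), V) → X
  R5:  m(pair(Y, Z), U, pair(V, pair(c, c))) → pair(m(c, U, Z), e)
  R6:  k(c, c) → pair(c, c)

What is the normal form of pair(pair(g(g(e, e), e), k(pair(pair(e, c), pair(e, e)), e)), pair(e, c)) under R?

1. pair(pair(g(g(e, e), e), k(pair(pair(e, c), pair(e, e)), e)), pair(e, c))  →  pair(pair(e, k(pair(pair(e, c), pair(e, e)), e)), pair(e, c))   [R3 at 1.1]
2. pair(pair(e, k(pair(pair(e, c), pair(e, e)), e)), pair(e, c))  →  pair(pair(e, e), pair(e, c))   [R4 at 1.2]

pair(pair(e, e), pair(e, c))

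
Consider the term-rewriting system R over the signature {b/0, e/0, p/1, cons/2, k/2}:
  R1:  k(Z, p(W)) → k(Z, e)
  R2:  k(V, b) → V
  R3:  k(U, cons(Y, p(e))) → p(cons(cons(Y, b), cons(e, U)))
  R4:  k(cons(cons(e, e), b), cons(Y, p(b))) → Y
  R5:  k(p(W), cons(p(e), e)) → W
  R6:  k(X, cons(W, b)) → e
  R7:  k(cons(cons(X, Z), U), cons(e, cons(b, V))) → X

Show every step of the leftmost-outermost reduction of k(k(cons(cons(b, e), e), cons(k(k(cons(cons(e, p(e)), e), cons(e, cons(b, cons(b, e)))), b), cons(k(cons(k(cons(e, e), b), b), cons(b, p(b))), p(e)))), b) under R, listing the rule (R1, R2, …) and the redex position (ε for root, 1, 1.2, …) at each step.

1. k(k(cons(cons(b, e), e), cons(k(k(cons(cons(e, p(e)), e), cons(e, cons(b, cons(b, e)))), b), cons(k(cons(k(cons(e, e), b), b), cons(b, p(b))), p(e)))), b)  →  k(cons(cons(b, e), e), cons(k(k(cons(cons(e, p(e)), e), cons(e, cons(b, cons(b, e)))), b), cons(k(cons(k(cons(e, e), b), b), cons(b, p(b))), p(e))))   [R2 at ε]
2. k(cons(cons(b, e), e), cons(k(k(cons(cons(e, p(e)), e), cons(e, cons(b, cons(b, e)))), b), cons(k(cons(k(cons(e, e), b), b), cons(b, p(b))), p(e))))  →  k(cons(cons(b, e), e), cons(k(cons(cons(e, p(e)), e), cons(e, cons(b, cons(b, e)))), cons(k(cons(k(cons(e, e), b), b), cons(b, p(b))), p(e))))   [R2 at 2.1]
3. k(cons(cons(b, e), e), cons(k(cons(cons(e, p(e)), e), cons(e, cons(b, cons(b, e)))), cons(k(cons(k(cons(e, e), b), b), cons(b, p(b))), p(e))))  →  k(cons(cons(b, e), e), cons(e, cons(k(cons(k(cons(e, e), b), b), cons(b, p(b))), p(e))))   [R7 at 2.1]
4. k(cons(cons(b, e), e), cons(e, cons(k(cons(k(cons(e, e), b), b), cons(b, p(b))), p(e))))  →  k(cons(cons(b, e), e), cons(e, cons(k(cons(cons(e, e), b), cons(b, p(b))), p(e))))   [R2 at 2.2.1.1.1]
5. k(cons(cons(b, e), e), cons(e, cons(k(cons(cons(e, e), b), cons(b, p(b))), p(e))))  →  k(cons(cons(b, e), e), cons(e, cons(b, p(e))))   [R4 at 2.2.1]
6. k(cons(cons(b, e), e), cons(e, cons(b, p(e))))  →  b   [R7 at ε]

b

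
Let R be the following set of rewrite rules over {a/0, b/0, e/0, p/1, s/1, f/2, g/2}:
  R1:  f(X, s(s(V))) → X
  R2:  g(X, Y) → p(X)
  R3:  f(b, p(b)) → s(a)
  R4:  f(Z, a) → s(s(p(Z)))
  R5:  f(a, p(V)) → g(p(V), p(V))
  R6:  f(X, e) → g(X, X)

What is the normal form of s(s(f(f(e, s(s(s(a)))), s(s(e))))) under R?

s(s(e))

1. s(s(f(f(e, s(s(s(a)))), s(s(e)))))  →  s(s(f(e, s(s(s(a))))))   [R1 at 1.1]
2. s(s(f(e, s(s(s(a))))))  →  s(s(e))   [R1 at 1.1]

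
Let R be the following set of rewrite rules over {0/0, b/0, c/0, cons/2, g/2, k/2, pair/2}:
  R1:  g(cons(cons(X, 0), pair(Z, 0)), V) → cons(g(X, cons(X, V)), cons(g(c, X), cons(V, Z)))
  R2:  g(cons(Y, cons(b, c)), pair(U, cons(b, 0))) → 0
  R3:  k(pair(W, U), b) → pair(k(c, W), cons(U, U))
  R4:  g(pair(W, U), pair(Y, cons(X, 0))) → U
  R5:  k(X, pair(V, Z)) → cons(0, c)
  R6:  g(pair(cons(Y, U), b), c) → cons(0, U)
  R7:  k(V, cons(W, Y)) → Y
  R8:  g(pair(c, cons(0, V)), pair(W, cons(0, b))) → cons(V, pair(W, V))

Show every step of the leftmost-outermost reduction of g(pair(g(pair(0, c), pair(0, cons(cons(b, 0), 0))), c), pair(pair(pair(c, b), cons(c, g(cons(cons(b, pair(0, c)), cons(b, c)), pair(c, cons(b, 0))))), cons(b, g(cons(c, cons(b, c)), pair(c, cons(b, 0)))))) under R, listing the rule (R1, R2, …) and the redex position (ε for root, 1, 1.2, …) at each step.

1. g(pair(g(pair(0, c), pair(0, cons(cons(b, 0), 0))), c), pair(pair(pair(c, b), cons(c, g(cons(cons(b, pair(0, c)), cons(b, c)), pair(c, cons(b, 0))))), cons(b, g(cons(c, cons(b, c)), pair(c, cons(b, 0))))))  →  g(pair(c, c), pair(pair(pair(c, b), cons(c, g(cons(cons(b, pair(0, c)), cons(b, c)), pair(c, cons(b, 0))))), cons(b, g(cons(c, cons(b, c)), pair(c, cons(b, 0))))))   [R4 at 1.1]
2. g(pair(c, c), pair(pair(pair(c, b), cons(c, g(cons(cons(b, pair(0, c)), cons(b, c)), pair(c, cons(b, 0))))), cons(b, g(cons(c, cons(b, c)), pair(c, cons(b, 0))))))  →  g(pair(c, c), pair(pair(pair(c, b), cons(c, 0)), cons(b, g(cons(c, cons(b, c)), pair(c, cons(b, 0))))))   [R2 at 2.1.2.2]
3. g(pair(c, c), pair(pair(pair(c, b), cons(c, 0)), cons(b, g(cons(c, cons(b, c)), pair(c, cons(b, 0))))))  →  g(pair(c, c), pair(pair(pair(c, b), cons(c, 0)), cons(b, 0)))   [R2 at 2.2.2]
4. g(pair(c, c), pair(pair(pair(c, b), cons(c, 0)), cons(b, 0)))  →  c   [R4 at ε]

c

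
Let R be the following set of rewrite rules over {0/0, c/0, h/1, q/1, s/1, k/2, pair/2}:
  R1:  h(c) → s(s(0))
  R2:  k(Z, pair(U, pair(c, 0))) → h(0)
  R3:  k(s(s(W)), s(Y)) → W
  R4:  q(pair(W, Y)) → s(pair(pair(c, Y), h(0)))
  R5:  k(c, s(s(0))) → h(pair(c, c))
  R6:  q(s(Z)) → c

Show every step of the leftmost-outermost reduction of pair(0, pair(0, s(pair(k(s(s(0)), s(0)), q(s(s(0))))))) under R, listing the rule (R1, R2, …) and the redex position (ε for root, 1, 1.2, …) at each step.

pair(0, pair(0, s(pair(0, c))))

1. pair(0, pair(0, s(pair(k(s(s(0)), s(0)), q(s(s(0)))))))  →  pair(0, pair(0, s(pair(0, q(s(s(0)))))))   [R3 at 2.2.1.1]
2. pair(0, pair(0, s(pair(0, q(s(s(0)))))))  →  pair(0, pair(0, s(pair(0, c))))   [R6 at 2.2.1.2]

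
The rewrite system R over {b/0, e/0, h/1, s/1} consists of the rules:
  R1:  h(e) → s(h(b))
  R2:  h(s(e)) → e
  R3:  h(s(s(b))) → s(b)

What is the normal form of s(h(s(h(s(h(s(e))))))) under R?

s(e)

1. s(h(s(h(s(h(s(e)))))))  →  s(h(s(h(s(e)))))   [R2 at 1.1.1.1.1]
2. s(h(s(h(s(e)))))  →  s(h(s(e)))   [R2 at 1.1.1]
3. s(h(s(e)))  →  s(e)   [R2 at 1]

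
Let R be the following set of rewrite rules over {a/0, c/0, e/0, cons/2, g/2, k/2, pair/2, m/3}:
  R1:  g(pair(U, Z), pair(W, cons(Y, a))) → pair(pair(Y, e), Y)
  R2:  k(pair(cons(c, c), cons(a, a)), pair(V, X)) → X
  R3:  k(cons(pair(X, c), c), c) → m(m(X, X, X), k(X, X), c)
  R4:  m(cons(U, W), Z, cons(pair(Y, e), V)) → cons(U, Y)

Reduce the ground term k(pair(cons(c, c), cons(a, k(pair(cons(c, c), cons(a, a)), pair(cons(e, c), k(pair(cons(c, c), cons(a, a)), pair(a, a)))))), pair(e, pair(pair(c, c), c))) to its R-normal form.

pair(pair(c, c), c)

1. k(pair(cons(c, c), cons(a, k(pair(cons(c, c), cons(a, a)), pair(cons(e, c), k(pair(cons(c, c), cons(a, a)), pair(a, a)))))), pair(e, pair(pair(c, c), c)))  →  k(pair(cons(c, c), cons(a, k(pair(cons(c, c), cons(a, a)), pair(a, a)))), pair(e, pair(pair(c, c), c)))   [R2 at 1.2.2]
2. k(pair(cons(c, c), cons(a, k(pair(cons(c, c), cons(a, a)), pair(a, a)))), pair(e, pair(pair(c, c), c)))  →  k(pair(cons(c, c), cons(a, a)), pair(e, pair(pair(c, c), c)))   [R2 at 1.2.2]
3. k(pair(cons(c, c), cons(a, a)), pair(e, pair(pair(c, c), c)))  →  pair(pair(c, c), c)   [R2 at ε]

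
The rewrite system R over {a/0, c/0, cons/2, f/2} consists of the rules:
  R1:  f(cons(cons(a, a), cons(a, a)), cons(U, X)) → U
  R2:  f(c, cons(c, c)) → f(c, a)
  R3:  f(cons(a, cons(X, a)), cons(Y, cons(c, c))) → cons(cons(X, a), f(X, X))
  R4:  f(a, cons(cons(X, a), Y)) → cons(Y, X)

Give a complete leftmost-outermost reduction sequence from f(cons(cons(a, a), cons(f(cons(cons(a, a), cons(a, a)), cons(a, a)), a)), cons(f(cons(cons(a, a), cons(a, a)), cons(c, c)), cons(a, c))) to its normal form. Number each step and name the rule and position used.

c

1. f(cons(cons(a, a), cons(f(cons(cons(a, a), cons(a, a)), cons(a, a)), a)), cons(f(cons(cons(a, a), cons(a, a)), cons(c, c)), cons(a, c)))  →  f(cons(cons(a, a), cons(a, a)), cons(f(cons(cons(a, a), cons(a, a)), cons(c, c)), cons(a, c)))   [R1 at 1.2.1]
2. f(cons(cons(a, a), cons(a, a)), cons(f(cons(cons(a, a), cons(a, a)), cons(c, c)), cons(a, c)))  →  f(cons(cons(a, a), cons(a, a)), cons(c, c))   [R1 at ε]
3. f(cons(cons(a, a), cons(a, a)), cons(c, c))  →  c   [R1 at ε]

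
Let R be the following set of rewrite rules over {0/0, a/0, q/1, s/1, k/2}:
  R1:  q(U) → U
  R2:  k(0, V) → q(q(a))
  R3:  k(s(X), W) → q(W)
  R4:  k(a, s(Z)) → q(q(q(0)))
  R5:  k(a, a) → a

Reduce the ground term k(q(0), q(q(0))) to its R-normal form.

a

1. k(q(0), q(q(0)))  →  k(0, q(q(0)))   [R1 at 1]
2. k(0, q(q(0)))  →  q(q(a))   [R2 at ε]
3. q(q(a))  →  q(a)   [R1 at ε]
4. q(a)  →  a   [R1 at ε]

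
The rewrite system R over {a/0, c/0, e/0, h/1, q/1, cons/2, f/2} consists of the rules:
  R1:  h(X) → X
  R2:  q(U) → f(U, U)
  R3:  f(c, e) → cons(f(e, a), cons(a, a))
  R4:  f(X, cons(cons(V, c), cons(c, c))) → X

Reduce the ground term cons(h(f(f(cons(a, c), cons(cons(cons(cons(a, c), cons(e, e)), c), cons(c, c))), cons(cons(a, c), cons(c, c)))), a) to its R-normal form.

cons(cons(a, c), a)

1. cons(h(f(f(cons(a, c), cons(cons(cons(cons(a, c), cons(e, e)), c), cons(c, c))), cons(cons(a, c), cons(c, c)))), a)  →  cons(f(f(cons(a, c), cons(cons(cons(cons(a, c), cons(e, e)), c), cons(c, c))), cons(cons(a, c), cons(c, c))), a)   [R1 at 1]
2. cons(f(f(cons(a, c), cons(cons(cons(cons(a, c), cons(e, e)), c), cons(c, c))), cons(cons(a, c), cons(c, c))), a)  →  cons(f(cons(a, c), cons(cons(cons(cons(a, c), cons(e, e)), c), cons(c, c))), a)   [R4 at 1]
3. cons(f(cons(a, c), cons(cons(cons(cons(a, c), cons(e, e)), c), cons(c, c))), a)  →  cons(cons(a, c), a)   [R4 at 1]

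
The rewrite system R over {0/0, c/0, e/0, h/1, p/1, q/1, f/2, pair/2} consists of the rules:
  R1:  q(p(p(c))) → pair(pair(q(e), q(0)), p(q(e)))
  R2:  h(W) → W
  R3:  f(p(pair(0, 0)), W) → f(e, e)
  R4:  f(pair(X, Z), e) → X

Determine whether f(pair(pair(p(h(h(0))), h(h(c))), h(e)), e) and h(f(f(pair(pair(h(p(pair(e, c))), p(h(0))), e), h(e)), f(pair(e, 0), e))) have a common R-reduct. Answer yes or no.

no — NF(t₁) = pair(p(0), c), NF(t₂) = p(pair(e, c))

Reduce t₁ = f(pair(pair(p(h(h(0))), h(h(c))), h(e)), e):
1. f(pair(pair(p(h(h(0))), h(h(c))), h(e)), e)  →  pair(p(h(h(0))), h(h(c)))   [R4 at ε]
2. pair(p(h(h(0))), h(h(c)))  →  pair(p(h(0)), h(h(c)))   [R2 at 1.1]
3. pair(p(h(0)), h(h(c)))  →  pair(p(0), h(h(c)))   [R2 at 1.1]
4. pair(p(0), h(h(c)))  →  pair(p(0), h(c))   [R2 at 2]
5. pair(p(0), h(c))  →  pair(p(0), c)   [R2 at 2]

Reduce t₂ = h(f(f(pair(pair(h(p(pair(e, c))), p(h(0))), e), h(e)), f(pair(e, 0), e))):
1. h(f(f(pair(pair(h(p(pair(e, c))), p(h(0))), e), h(e)), f(pair(e, 0), e)))  →  f(f(pair(pair(h(p(pair(e, c))), p(h(0))), e), h(e)), f(pair(e, 0), e))   [R2 at ε]
2. f(f(pair(pair(h(p(pair(e, c))), p(h(0))), e), h(e)), f(pair(e, 0), e))  →  f(f(pair(pair(p(pair(e, c)), p(h(0))), e), h(e)), f(pair(e, 0), e))   [R2 at 1.1.1.1]
3. f(f(pair(pair(p(pair(e, c)), p(h(0))), e), h(e)), f(pair(e, 0), e))  →  f(f(pair(pair(p(pair(e, c)), p(0)), e), h(e)), f(pair(e, 0), e))   [R2 at 1.1.1.2.1]
4. f(f(pair(pair(p(pair(e, c)), p(0)), e), h(e)), f(pair(e, 0), e))  →  f(f(pair(pair(p(pair(e, c)), p(0)), e), e), f(pair(e, 0), e))   [R2 at 1.2]
5. f(f(pair(pair(p(pair(e, c)), p(0)), e), e), f(pair(e, 0), e))  →  f(pair(p(pair(e, c)), p(0)), f(pair(e, 0), e))   [R4 at 1]
6. f(pair(p(pair(e, c)), p(0)), f(pair(e, 0), e))  →  f(pair(p(pair(e, c)), p(0)), e)   [R4 at 2]
7. f(pair(p(pair(e, c)), p(0)), e)  →  p(pair(e, c))   [R4 at ε]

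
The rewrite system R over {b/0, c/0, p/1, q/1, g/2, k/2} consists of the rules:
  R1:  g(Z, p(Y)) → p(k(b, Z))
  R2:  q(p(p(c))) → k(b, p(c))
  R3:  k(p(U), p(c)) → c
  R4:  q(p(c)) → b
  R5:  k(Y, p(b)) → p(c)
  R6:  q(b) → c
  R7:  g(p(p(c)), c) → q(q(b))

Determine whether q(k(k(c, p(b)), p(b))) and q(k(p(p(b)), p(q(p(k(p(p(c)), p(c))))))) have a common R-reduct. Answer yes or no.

yes — NF(t₁) = b, NF(t₂) = b

Reduce t₁ = q(k(k(c, p(b)), p(b))):
1. q(k(k(c, p(b)), p(b)))  →  q(p(c))   [R5 at 1]
2. q(p(c))  →  b   [R4 at ε]

Reduce t₂ = q(k(p(p(b)), p(q(p(k(p(p(c)), p(c))))))):
1. q(k(p(p(b)), p(q(p(k(p(p(c)), p(c)))))))  →  q(k(p(p(b)), p(q(p(c)))))   [R3 at 1.2.1.1.1]
2. q(k(p(p(b)), p(q(p(c)))))  →  q(k(p(p(b)), p(b)))   [R4 at 1.2.1]
3. q(k(p(p(b)), p(b)))  →  q(p(c))   [R5 at 1]
4. q(p(c))  →  b   [R4 at ε]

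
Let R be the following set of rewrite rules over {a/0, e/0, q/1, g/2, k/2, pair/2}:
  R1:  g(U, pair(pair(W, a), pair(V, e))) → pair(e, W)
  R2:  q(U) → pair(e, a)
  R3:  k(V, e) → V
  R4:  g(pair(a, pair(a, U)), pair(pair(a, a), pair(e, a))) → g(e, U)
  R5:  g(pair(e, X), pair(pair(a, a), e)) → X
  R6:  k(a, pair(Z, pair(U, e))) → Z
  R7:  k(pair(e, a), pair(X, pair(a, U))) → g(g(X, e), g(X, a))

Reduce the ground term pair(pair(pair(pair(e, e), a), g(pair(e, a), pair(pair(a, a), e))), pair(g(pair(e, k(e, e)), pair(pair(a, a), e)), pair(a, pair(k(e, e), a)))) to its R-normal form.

1. pair(pair(pair(pair(e, e), a), g(pair(e, a), pair(pair(a, a), e))), pair(g(pair(e, k(e, e)), pair(pair(a, a), e)), pair(a, pair(k(e, e), a))))  →  pair(pair(pair(pair(e, e), a), a), pair(g(pair(e, k(e, e)), pair(pair(a, a), e)), pair(a, pair(k(e, e), a))))   [R5 at 1.2]
2. pair(pair(pair(pair(e, e), a), a), pair(g(pair(e, k(e, e)), pair(pair(a, a), e)), pair(a, pair(k(e, e), a))))  →  pair(pair(pair(pair(e, e), a), a), pair(k(e, e), pair(a, pair(k(e, e), a))))   [R5 at 2.1]
3. pair(pair(pair(pair(e, e), a), a), pair(k(e, e), pair(a, pair(k(e, e), a))))  →  pair(pair(pair(pair(e, e), a), a), pair(e, pair(a, pair(k(e, e), a))))   [R3 at 2.1]
4. pair(pair(pair(pair(e, e), a), a), pair(e, pair(a, pair(k(e, e), a))))  →  pair(pair(pair(pair(e, e), a), a), pair(e, pair(a, pair(e, a))))   [R3 at 2.2.2.1]

pair(pair(pair(pair(e, e), a), a), pair(e, pair(a, pair(e, a))))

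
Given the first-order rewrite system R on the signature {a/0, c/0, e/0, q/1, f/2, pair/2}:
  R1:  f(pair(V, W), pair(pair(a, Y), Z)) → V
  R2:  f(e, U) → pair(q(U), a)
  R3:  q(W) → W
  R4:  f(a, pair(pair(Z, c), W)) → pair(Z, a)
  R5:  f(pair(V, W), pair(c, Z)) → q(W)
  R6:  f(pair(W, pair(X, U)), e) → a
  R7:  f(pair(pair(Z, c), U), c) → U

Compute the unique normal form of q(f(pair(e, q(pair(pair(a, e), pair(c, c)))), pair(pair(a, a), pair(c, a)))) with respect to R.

e

1. q(f(pair(e, q(pair(pair(a, e), pair(c, c)))), pair(pair(a, a), pair(c, a))))  →  f(pair(e, q(pair(pair(a, e), pair(c, c)))), pair(pair(a, a), pair(c, a)))   [R3 at ε]
2. f(pair(e, q(pair(pair(a, e), pair(c, c)))), pair(pair(a, a), pair(c, a)))  →  e   [R1 at ε]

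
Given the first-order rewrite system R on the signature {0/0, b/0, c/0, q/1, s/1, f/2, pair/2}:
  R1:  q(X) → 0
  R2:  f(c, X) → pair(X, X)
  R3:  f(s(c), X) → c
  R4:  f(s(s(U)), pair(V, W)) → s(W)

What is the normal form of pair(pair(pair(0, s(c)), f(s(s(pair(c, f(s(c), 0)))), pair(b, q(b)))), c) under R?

1. pair(pair(pair(0, s(c)), f(s(s(pair(c, f(s(c), 0)))), pair(b, q(b)))), c)  →  pair(pair(pair(0, s(c)), s(q(b))), c)   [R4 at 1.2]
2. pair(pair(pair(0, s(c)), s(q(b))), c)  →  pair(pair(pair(0, s(c)), s(0)), c)   [R1 at 1.2.1]

pair(pair(pair(0, s(c)), s(0)), c)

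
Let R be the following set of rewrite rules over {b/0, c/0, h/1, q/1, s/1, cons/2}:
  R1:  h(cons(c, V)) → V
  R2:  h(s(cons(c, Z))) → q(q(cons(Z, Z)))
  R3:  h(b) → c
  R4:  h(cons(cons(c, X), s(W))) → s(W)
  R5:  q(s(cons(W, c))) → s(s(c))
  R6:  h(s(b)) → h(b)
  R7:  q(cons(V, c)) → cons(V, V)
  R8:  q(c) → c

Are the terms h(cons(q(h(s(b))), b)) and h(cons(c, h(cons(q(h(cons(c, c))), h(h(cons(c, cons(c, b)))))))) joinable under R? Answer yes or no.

Reduce t₁ = h(cons(q(h(s(b))), b)):
1. h(cons(q(h(s(b))), b))  →  h(cons(q(h(b)), b))   [R6 at 1.1.1]
2. h(cons(q(h(b)), b))  →  h(cons(q(c), b))   [R3 at 1.1.1]
3. h(cons(q(c), b))  →  h(cons(c, b))   [R8 at 1.1]
4. h(cons(c, b))  →  b   [R1 at ε]

Reduce t₂ = h(cons(c, h(cons(q(h(cons(c, c))), h(h(cons(c, cons(c, b)))))))):
1. h(cons(c, h(cons(q(h(cons(c, c))), h(h(cons(c, cons(c, b))))))))  →  h(cons(q(h(cons(c, c))), h(h(cons(c, cons(c, b))))))   [R1 at ε]
2. h(cons(q(h(cons(c, c))), h(h(cons(c, cons(c, b))))))  →  h(cons(q(c), h(h(cons(c, cons(c, b))))))   [R1 at 1.1.1]
3. h(cons(q(c), h(h(cons(c, cons(c, b))))))  →  h(cons(c, h(h(cons(c, cons(c, b))))))   [R8 at 1.1]
4. h(cons(c, h(h(cons(c, cons(c, b))))))  →  h(h(cons(c, cons(c, b))))   [R1 at ε]
5. h(h(cons(c, cons(c, b))))  →  h(cons(c, b))   [R1 at 1]
6. h(cons(c, b))  →  b   [R1 at ε]

yes — NF(t₁) = b, NF(t₂) = b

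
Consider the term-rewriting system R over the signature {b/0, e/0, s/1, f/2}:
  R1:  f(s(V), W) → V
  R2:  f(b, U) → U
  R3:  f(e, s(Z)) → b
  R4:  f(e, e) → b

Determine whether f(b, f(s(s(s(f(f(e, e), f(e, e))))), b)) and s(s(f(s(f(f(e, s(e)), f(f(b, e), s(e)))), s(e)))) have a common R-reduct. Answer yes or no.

yes — NF(t₁) = s(s(b)), NF(t₂) = s(s(b))

Reduce t₁ = f(b, f(s(s(s(f(f(e, e), f(e, e))))), b)):
1. f(b, f(s(s(s(f(f(e, e), f(e, e))))), b))  →  f(s(s(s(f(f(e, e), f(e, e))))), b)   [R2 at ε]
2. f(s(s(s(f(f(e, e), f(e, e))))), b)  →  s(s(f(f(e, e), f(e, e))))   [R1 at ε]
3. s(s(f(f(e, e), f(e, e))))  →  s(s(f(b, f(e, e))))   [R4 at 1.1.1]
4. s(s(f(b, f(e, e))))  →  s(s(f(e, e)))   [R2 at 1.1]
5. s(s(f(e, e)))  →  s(s(b))   [R4 at 1.1]

Reduce t₂ = s(s(f(s(f(f(e, s(e)), f(f(b, e), s(e)))), s(e)))):
1. s(s(f(s(f(f(e, s(e)), f(f(b, e), s(e)))), s(e))))  →  s(s(f(f(e, s(e)), f(f(b, e), s(e)))))   [R1 at 1.1]
2. s(s(f(f(e, s(e)), f(f(b, e), s(e)))))  →  s(s(f(b, f(f(b, e), s(e)))))   [R3 at 1.1.1]
3. s(s(f(b, f(f(b, e), s(e)))))  →  s(s(f(f(b, e), s(e))))   [R2 at 1.1]
4. s(s(f(f(b, e), s(e))))  →  s(s(f(e, s(e))))   [R2 at 1.1.1]
5. s(s(f(e, s(e))))  →  s(s(b))   [R3 at 1.1]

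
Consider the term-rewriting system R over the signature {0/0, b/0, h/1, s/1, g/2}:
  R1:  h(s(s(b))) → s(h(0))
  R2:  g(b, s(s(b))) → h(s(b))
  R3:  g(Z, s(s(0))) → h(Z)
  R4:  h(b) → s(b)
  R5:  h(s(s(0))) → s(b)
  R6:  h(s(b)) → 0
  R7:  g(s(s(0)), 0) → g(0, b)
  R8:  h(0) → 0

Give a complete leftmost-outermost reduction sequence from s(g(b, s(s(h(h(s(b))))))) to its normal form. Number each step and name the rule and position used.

s(s(b))

1. s(g(b, s(s(h(h(s(b)))))))  →  s(g(b, s(s(h(0)))))   [R6 at 1.2.1.1.1]
2. s(g(b, s(s(h(0)))))  →  s(g(b, s(s(0))))   [R8 at 1.2.1.1]
3. s(g(b, s(s(0))))  →  s(h(b))   [R3 at 1]
4. s(h(b))  →  s(s(b))   [R4 at 1]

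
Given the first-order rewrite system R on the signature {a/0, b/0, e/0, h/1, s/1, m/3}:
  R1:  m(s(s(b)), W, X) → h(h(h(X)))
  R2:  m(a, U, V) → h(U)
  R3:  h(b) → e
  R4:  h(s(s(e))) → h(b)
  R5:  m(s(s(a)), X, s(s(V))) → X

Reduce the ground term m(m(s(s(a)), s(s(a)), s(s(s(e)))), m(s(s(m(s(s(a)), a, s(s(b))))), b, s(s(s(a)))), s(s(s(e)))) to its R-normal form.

1. m(m(s(s(a)), s(s(a)), s(s(s(e)))), m(s(s(m(s(s(a)), a, s(s(b))))), b, s(s(s(a)))), s(s(s(e))))  →  m(s(s(a)), m(s(s(m(s(s(a)), a, s(s(b))))), b, s(s(s(a)))), s(s(s(e))))   [R5 at 1]
2. m(s(s(a)), m(s(s(m(s(s(a)), a, s(s(b))))), b, s(s(s(a)))), s(s(s(e))))  →  m(s(s(m(s(s(a)), a, s(s(b))))), b, s(s(s(a))))   [R5 at ε]
3. m(s(s(m(s(s(a)), a, s(s(b))))), b, s(s(s(a))))  →  m(s(s(a)), b, s(s(s(a))))   [R5 at 1.1.1]
4. m(s(s(a)), b, s(s(s(a))))  →  b   [R5 at ε]

b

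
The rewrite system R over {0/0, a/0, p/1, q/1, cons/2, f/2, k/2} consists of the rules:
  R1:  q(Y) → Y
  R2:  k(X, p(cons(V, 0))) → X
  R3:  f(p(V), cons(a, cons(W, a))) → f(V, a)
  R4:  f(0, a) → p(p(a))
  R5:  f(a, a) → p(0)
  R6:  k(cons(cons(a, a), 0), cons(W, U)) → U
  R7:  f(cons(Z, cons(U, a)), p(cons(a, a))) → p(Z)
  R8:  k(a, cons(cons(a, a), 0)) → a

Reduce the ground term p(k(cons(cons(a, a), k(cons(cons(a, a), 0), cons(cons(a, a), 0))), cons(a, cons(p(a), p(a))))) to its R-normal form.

p(cons(p(a), p(a)))

1. p(k(cons(cons(a, a), k(cons(cons(a, a), 0), cons(cons(a, a), 0))), cons(a, cons(p(a), p(a)))))  →  p(k(cons(cons(a, a), 0), cons(a, cons(p(a), p(a)))))   [R6 at 1.1.2]
2. p(k(cons(cons(a, a), 0), cons(a, cons(p(a), p(a)))))  →  p(cons(p(a), p(a)))   [R6 at 1]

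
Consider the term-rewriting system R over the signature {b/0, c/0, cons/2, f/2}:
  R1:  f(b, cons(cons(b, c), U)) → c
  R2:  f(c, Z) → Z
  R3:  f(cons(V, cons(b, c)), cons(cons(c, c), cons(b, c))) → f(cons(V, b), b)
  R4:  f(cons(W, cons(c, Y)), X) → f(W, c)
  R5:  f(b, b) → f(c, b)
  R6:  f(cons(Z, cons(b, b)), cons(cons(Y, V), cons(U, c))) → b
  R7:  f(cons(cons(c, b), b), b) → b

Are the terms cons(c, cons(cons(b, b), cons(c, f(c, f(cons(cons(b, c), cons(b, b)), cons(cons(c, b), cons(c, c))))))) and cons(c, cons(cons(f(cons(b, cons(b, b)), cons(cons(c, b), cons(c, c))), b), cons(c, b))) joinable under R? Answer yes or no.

yes — NF(t₁) = cons(c, cons(cons(b, b), cons(c, b))), NF(t₂) = cons(c, cons(cons(b, b), cons(c, b)))

Reduce t₁ = cons(c, cons(cons(b, b), cons(c, f(c, f(cons(cons(b, c), cons(b, b)), cons(cons(c, b), cons(c, c))))))):
1. cons(c, cons(cons(b, b), cons(c, f(c, f(cons(cons(b, c), cons(b, b)), cons(cons(c, b), cons(c, c)))))))  →  cons(c, cons(cons(b, b), cons(c, f(cons(cons(b, c), cons(b, b)), cons(cons(c, b), cons(c, c))))))   [R2 at 2.2.2]
2. cons(c, cons(cons(b, b), cons(c, f(cons(cons(b, c), cons(b, b)), cons(cons(c, b), cons(c, c))))))  →  cons(c, cons(cons(b, b), cons(c, b)))   [R6 at 2.2.2]

Reduce t₂ = cons(c, cons(cons(f(cons(b, cons(b, b)), cons(cons(c, b), cons(c, c))), b), cons(c, b))):
1. cons(c, cons(cons(f(cons(b, cons(b, b)), cons(cons(c, b), cons(c, c))), b), cons(c, b)))  →  cons(c, cons(cons(b, b), cons(c, b)))   [R6 at 2.1.1]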